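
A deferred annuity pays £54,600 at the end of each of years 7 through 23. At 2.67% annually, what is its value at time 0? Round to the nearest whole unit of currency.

£630,377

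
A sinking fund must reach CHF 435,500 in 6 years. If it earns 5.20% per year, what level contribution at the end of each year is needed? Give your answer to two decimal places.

CHF 63,704.67

PMT = 435500 / ( [(1+0.052)^6 − 1] / 0.052 ) = 435500 / 6.836233 = 63,704.6713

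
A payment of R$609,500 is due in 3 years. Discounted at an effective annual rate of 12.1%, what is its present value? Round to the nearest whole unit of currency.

PV = 609,500 / (1 + 0.121)^3 = 609,500 / 1.408695 = 432,670.0882

R$432,670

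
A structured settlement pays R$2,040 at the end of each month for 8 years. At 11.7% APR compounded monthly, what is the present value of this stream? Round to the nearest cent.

i = 0.117/12 = 0.00975 per month; n = 8·12 = 96.
PV = PMT · [1 − (1+i)^(−n)] / i = 2040 · 62.156355 = 126,798.9632

R$126,798.96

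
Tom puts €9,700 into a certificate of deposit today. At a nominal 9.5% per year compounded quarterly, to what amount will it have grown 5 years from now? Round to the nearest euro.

€15,511

With 4 periods per year: i = 0.02375, n = 20.
FV = PV·(1+i)^n = 9,700 × 1.599110 = 15,511.3654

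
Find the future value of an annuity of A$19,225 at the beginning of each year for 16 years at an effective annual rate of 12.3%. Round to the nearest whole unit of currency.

FV = PMT · [(1+i)^n − 1] / i × (1+i) = 19225 · 49.288465 = 947,570.7378
(Beginning-of-period payments → annuity-due factor ×(1+i).)

A$947,571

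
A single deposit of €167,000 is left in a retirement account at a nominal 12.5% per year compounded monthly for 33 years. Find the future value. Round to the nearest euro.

With 12 periods per year: i = 0.0104167, n = 396.
FV = PV·(1+i)^n = 167,000 × 60.561760 = 10,113,813.8723

€10,113,814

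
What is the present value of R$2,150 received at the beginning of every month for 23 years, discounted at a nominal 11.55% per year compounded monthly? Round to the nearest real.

R$209,494

Periodic rate i = 0.1155/12 = 0.009625; n = 23 × 12 = 276 periods.
PV = PMT · [1 − (1+i)^(−n)] / i × (1+i) = 2150 · 97.438954 = 209,493.7504
(annuity-due: payments at period start, so ×(1+i).)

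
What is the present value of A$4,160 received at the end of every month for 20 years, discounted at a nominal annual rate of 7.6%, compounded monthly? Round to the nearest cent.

i = 0.076/12 = 0.00633333 per month; n = 20·12 = 240.
Annuity factor a(240|0.00633333) = 123.195361; PV = 4160 × 123.195361 = 512,492.7024

A$512,492.70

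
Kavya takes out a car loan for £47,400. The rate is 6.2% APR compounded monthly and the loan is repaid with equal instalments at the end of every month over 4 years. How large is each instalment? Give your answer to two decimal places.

With 12 periods per year: i = 0.00516667, n = 48.
PMT = 47400 / ( [1 − (1+0.00516667)^(−48)] / 0.00516667 ) = 47400 / 42.414515 = 1,117.5419

£1,117.54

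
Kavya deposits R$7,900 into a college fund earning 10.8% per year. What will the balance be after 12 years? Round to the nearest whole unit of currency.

FV = 7,900 × (1 + 0.108)^12 = 27,046.0730

R$27,046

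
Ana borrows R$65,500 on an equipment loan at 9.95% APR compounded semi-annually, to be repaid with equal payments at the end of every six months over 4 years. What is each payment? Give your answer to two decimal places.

i = 0.0995/2 = 0.04975 per half-year; n = 4·2 = 8.
Annuity-PV factor = 6.469750; PMT = 65500 / 6.469750 = 10,124.0396

R$10,124.04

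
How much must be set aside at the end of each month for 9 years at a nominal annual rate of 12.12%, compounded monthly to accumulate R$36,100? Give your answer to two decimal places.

R$185.99

With 12 periods per year: i = 0.0101, n = 108.
PMT = 36100 / ( [(1+0.0101)^108 − 1] / 0.0101 ) = 36100 / 194.100147 = 185.9865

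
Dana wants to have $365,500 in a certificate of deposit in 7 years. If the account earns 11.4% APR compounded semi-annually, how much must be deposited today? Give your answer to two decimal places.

With 2 periods per year: i = 0.057, n = 14.
Discount factor = (1+0.057)^(−14) = 0.460204; PV = 365,500 × 0.460204 = 168,204.4801

$168,204.48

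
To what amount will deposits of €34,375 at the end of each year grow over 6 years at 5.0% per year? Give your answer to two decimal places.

€233,815.75

FV = PMT · [(1+i)^n − 1] / i = 34375 · 6.801913 = 233,815.7529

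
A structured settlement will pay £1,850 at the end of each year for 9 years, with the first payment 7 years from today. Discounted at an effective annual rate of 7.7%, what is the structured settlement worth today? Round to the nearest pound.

£7,499

PV at t=6 (ordinary 9-year annuity): 1850 × a(9|0.077) = 1850 × 6.325576 = 11,702.3150
PV₀ = 11,702.3150 / (1+0.077)^6 = 11,702.3150 / 1.560609 = 7,498.5547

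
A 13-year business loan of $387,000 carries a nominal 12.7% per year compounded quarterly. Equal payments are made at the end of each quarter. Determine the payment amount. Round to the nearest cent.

$15,298.75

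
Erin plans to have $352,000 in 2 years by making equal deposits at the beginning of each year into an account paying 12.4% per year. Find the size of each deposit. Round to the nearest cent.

PMT = 352000 / ( [(1+0.124)^2 − 1] / 0.124 × (1+i) ) = 352000 / 2.387376 = 147,442.2127

$147,442.21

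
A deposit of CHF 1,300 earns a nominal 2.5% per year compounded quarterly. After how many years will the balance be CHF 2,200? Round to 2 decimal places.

21.11 years

Periodic rate i = 0.025/4 = 0.00625.
n = ln(2200/1300) / ln(1+0.00625) = ln(1.69231) / 0.006231 = 84.4377 quarters
= 84.4377/4 years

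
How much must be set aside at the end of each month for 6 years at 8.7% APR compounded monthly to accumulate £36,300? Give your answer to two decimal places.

With 12 periods per year: i = 0.00725, n = 72.
FV-annuity factor = 94.099890; PMT = 36300 / 94.099890 = 385.7603

£385.76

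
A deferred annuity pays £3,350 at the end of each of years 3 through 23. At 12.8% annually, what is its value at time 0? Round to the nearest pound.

Value one period before first payment (t=2): 3350 × [1 − (1+0.128)^(−21)] / 0.128 = 3350 × 7.189771 = 24,085.7336
PV₀ = 24,085.7336 / (1+0.128)^2 = 24,085.7336 / 1.272384 = 18,929.6105

£18,930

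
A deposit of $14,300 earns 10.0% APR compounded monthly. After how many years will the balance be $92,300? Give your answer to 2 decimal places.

Periodic rate i = 0.1/12 = 0.00833333.
n = ln(92300/14300) / ln(1+0.00833333) = ln(6.45455) / 0.008299 = 224.7053 months
= 224.7053/12 years

18.73 years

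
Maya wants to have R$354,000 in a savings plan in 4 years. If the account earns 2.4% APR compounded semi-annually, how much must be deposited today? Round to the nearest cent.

With 2 periods per year: i = 0.012, n = 8.
PV = FV·(1+i)^(−n) = 354,000 × 0.908983 = 321,780.0849

R$321,780.08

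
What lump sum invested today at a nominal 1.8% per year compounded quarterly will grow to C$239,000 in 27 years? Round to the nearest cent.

C$147,164.91

With 4 periods per year: i = 0.0045, n = 108.
PV = 239,000 / (1 + 0.0045)^108 = 239,000 / 1.624028 = 147,164.9082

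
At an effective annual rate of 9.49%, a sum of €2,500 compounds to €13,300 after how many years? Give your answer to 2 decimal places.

(1+i)^n = 13300/2500 = 5.32000, so n = ln 5.32000 / ln 1.0949 = 18.4361 years

18.44 years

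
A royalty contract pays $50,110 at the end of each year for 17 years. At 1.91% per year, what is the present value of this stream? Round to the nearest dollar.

$721,583

Annuity factor a(17|0.0191) = 14.399971; PV = 50110 × 14.399971 = 721,582.5629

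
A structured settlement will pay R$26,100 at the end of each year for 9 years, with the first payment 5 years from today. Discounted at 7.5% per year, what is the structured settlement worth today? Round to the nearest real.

R$124,667

PV at t=4 (ordinary 9-year annuity): 26100 × a(9|0.075) = 26100 × 6.378887 = 166,488.9514
PV₀ = 166,488.9514 / (1+0.075)^4 = 166,488.9514 / 1.335469 = 124,667.0150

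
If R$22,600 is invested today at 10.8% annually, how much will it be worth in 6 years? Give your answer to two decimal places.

R$41,816.43

FV = 22,600 × (1 + 0.108)^6 = 41,816.4347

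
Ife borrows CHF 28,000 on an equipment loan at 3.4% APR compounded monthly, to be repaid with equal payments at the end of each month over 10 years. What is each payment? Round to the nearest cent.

CHF 275.57

Periodic rate i = 0.034/12 = 0.00283333; n = 10 × 12 = 120 periods.
Annuity-PV factor = 101.607319; PMT = 28000 / 101.607319 = 275.5707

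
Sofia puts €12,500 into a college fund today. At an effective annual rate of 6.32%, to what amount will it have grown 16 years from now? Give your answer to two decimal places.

€33,323.41

FV = 12,500 × (1 + 0.0632)^16 = 33,323.4149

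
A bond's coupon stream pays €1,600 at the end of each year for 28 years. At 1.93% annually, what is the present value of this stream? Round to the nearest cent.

PV = 1600 × [1 − (1+0.0193)^(−28)] / 0.0193 = 1600 × 21.475537 = 34,360.8588

€34,360.86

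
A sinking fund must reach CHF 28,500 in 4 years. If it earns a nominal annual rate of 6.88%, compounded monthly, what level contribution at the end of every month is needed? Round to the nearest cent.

CHF 517.48

i = 0.0688/12 = 0.00573333 per month; n = 4·12 = 48.
PMT = 28500 / ( [(1+0.00573333)^48 − 1] / 0.00573333 ) = 28500 / 55.074338 = 517.4824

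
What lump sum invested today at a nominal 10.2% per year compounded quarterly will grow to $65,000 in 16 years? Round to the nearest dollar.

$12,973

Periodic rate i = 0.102/4 = 0.0255; n = 16 × 4 = 64 periods.
Discount factor = (1+0.0255)^(−64) = 0.199580; PV = 65,000 × 0.199580 = 12,972.7132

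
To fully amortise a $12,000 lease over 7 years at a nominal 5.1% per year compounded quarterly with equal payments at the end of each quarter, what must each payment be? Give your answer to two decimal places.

With 4 periods per year: i = 0.01275, n = 28.
Annuity-PV factor = 23.423258; PMT = 12000 / 23.423258 = 512.3113

$512.31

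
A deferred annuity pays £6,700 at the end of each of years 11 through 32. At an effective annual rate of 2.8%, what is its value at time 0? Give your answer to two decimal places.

£82,659.03

PV at t=10 (ordinary 22-year annuity): 6700 × a(22|0.028) = 6700 × 16.260978 = 108,948.5557
Discount back 10 years: 108,948.5557 × (1+0.028)^(−10) = 108,948.5557 × 0.758698 = 82,659.0350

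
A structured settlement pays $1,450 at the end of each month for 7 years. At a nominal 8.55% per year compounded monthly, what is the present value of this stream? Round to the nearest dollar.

With 12 periods per year: i = 0.007125, n = 84.
Annuity factor a(84|0.007125) = 63.045182; PV = 1450 × 63.045182 = 91,415.5133

$91,416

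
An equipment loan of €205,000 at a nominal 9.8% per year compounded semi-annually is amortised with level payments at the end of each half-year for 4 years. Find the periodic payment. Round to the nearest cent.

€31,589.88

With 2 periods per year: i = 0.049, n = 8.
Annuity-PV factor = 6.489420; PMT = 205000 / 6.489420 = 31,589.8786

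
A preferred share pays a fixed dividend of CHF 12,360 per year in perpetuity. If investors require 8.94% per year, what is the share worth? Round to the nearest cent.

CHF 138,255.03

PV = C/r = 12360/0.0894 = 138,255.0336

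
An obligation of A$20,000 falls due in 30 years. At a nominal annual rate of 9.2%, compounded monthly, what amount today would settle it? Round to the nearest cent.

Periodic rate i = 0.092/12 = 0.00766667; n = 30 × 12 = 360 periods.
PV = FV·(1+i)^(−n) = 20,000 × 0.063962 = 1,279.2302

A$1,279.23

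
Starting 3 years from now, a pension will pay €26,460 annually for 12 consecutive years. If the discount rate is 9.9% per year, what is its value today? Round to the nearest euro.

Value one period before first payment (t=2): 26460 × [1 − (1+0.099)^(−12)] / 0.099 = 26460 × 6.847198 = 181,176.8539
Discount back 2 years: 181,176.8539 × (1+0.099)^(−2) = 181,176.8539 × 0.827951 = 150,005.5505

€150,006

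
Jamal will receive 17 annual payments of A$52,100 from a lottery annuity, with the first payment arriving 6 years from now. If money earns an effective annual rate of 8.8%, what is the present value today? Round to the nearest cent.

A$295,758.15

Value one period before first payment (t=5): 52100 × [1 − (1+0.088)^(−17)] / 0.088 = 52100 × 8.654530 = 450,900.9967
Discount back 5 years: 450,900.9967 × (1+0.088)^(−5) = 450,900.9967 × 0.655927 = 295,758.1483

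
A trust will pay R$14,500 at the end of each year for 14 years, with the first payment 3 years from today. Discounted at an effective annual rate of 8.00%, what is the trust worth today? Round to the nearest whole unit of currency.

R$102,488

Value one period before first payment (t=2): 14500 × [1 − (1+0.08)^(−14)] / 0.08 = 14500 × 8.244237 = 119,541.4363
PV₀ = 119,541.4363 / (1+0.08)^2 = 119,541.4363 / 1.166400 = 102,487.5139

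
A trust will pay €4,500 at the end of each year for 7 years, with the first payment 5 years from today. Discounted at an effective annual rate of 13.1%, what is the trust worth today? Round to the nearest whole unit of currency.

Value one period before first payment (t=4): 4500 × [1 − (1+0.131)^(−7)] / 0.131 = 4500 × 4.408879 = 19,839.9565
PV₀ = 19,839.9565 / (1+0.131)^4 = 19,839.9565 / 1.636253 = 12,125.2387

€12,125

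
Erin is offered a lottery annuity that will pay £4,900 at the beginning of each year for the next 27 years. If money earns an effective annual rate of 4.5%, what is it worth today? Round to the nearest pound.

Annuity factor a(27|0.045) × (1+i) = 16.146611; PV = 4900 × 16.146611 = 79,118.3961
Payments are at the start of each period, so multiply by (1+i).

£79,118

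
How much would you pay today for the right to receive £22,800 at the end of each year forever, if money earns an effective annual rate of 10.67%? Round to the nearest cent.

PV = PMT / i = 22800 / 0.1067 = 213,683.2240

£213,683.22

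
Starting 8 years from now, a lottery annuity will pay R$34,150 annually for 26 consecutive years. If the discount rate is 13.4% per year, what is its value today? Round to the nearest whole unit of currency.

Value one period before first payment (t=7): 34150 × [1 − (1+0.134)^(−26)] / 0.134 = 34150 × 7.178924 = 245,160.2395
Discount back 7 years: 245,160.2395 × (1+0.134)^(−7) = 245,160.2395 × 0.414676 = 101,662.0013

R$101,662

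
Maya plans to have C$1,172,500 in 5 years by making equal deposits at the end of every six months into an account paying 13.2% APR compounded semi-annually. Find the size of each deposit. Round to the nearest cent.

i = 0.132/2 = 0.066 per half-year; n = 5·2 = 10.
FV-annuity factor = 13.558149; PMT = 1.1725e+06 / 13.558149 = 86,479.3568

C$86,479.36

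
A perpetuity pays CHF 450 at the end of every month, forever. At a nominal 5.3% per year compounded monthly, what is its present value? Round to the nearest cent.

CHF 101,886.79

Periodic rate i = 0.053/12 = 0.00441667.
PV = PMT / i = 450 / 0.00441667 = 101,886.7925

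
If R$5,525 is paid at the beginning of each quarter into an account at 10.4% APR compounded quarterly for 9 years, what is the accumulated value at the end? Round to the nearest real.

R$331,277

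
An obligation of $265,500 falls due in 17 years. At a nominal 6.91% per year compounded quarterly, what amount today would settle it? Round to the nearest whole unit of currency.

With 4 periods per year: i = 0.017275, n = 68.
PV = FV·(1+i)^(−n) = 265,500 × 0.312026 = 82,842.8924

$82,843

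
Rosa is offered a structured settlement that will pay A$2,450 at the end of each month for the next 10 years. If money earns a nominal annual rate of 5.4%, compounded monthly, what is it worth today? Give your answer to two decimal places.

With 12 periods per year: i = 0.0045, n = 120.
Annuity factor a(120|0.0045) = 92.565644; PV = 2450 × 92.565644 = 226,785.8277

A$226,785.83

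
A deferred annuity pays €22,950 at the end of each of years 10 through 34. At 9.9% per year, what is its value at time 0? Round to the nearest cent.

€89,762.67

Value one period before first payment (t=9): 22950 × [1 − (1+0.099)^(−25)] / 0.099 = 22950 × 9.147287 = 209,930.2269
PV₀ = 209,930.2269 / (1+0.099)^9 = 209,930.2269 / 2.338725 = 89,762.6661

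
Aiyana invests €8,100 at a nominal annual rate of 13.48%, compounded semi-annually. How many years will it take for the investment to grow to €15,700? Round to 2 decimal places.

Periodic rate i = 0.1348/2 = 0.0674.
n = ln(15700/8100) / ln(1+0.0674) = ln(1.93827) / 0.065226 = 10.1462 half-years
= 10.1462/2 years

5.07 years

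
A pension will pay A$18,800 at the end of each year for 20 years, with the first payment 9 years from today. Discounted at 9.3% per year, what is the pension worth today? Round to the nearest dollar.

A$82,485

Value one period before first payment (t=8): 18800 × [1 − (1+0.093)^(−20)] / 0.093 = 18800 × 8.936697 = 168,009.8974
PV₀ = 168,009.8974 / (1+0.093)^8 = 168,009.8974 / 2.036861 = 82,484.7326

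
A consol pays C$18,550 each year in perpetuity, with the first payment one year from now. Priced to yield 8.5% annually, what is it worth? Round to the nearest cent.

C$218,235.29

PV = PMT / i = 18550 / 0.085 = 218,235.2941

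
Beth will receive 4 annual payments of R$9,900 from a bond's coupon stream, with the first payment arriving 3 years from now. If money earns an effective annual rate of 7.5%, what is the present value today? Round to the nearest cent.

Value one period before first payment (t=2): 9900 × [1 − (1+0.075)^(−4)] / 0.075 = 9900 × 3.349326 = 33,158.3301
Discount back 2 years: 33,158.3301 × (1+0.075)^(−2) = 33,158.3301 × 0.865333 = 28,692.9844

R$28,692.98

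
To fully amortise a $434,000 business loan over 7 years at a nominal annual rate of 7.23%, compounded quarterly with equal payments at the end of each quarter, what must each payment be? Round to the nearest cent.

$19,888.46

With 4 periods per year: i = 0.018075, n = 28.
PMT = 434000 / ( [1 − (1+0.018075)^(−28)] / 0.018075 ) = 434000 / 21.821699 = 19,888.4608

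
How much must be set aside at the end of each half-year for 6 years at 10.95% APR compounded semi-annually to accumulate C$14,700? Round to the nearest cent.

With 2 periods per year: i = 0.05475, n = 12.
PMT = 14700 / ( [(1+0.05475)^12 − 1] / 0.05475 ) = 14700 / 16.361795 = 898.4345

C$898.43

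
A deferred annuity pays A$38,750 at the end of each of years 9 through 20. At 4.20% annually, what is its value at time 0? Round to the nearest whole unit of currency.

A$258,668

Value one period before first payment (t=8): 38750 × [1 − (1+0.042)^(−12)] / 0.042 = 38750 × 9.277099 = 359,487.5896
PV₀ = 359,487.5896 / (1+0.042)^8 = 359,487.5896 / 1.389766 = 258,667.6695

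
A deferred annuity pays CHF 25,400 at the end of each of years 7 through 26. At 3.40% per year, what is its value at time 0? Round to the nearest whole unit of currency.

CHF 298,069

Value one period before first payment (t=6): 25400 × [1 − (1+0.034)^(−20)] / 0.034 = 25400 × 14.341867 = 364,283.4188
Discount back 6 years: 364,283.4188 × (1+0.034)^(−6) = 364,283.4188 × 0.818233 = 298,068.5612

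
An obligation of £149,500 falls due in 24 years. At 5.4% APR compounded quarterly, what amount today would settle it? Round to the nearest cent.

£41,263.01

With 4 periods per year: i = 0.0135, n = 96.
PV = FV·(1+i)^(−n) = 149,500 × 0.276007 = 41,263.0097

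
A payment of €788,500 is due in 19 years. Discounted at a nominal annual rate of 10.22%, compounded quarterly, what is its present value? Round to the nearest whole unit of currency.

€115,900

Periodic rate i = 0.1022/4 = 0.02555; n = 19 × 4 = 76 periods.
PV = FV·(1+i)^(−n) = 788,500 × 0.146987 = 115,899.6000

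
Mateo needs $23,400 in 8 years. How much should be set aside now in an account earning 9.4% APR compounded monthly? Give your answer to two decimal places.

With 12 periods per year: i = 0.00783333, n = 96.
PV = FV·(1+i)^(−n) = 23,400 × 0.472806 = 11,063.6622

$11,063.66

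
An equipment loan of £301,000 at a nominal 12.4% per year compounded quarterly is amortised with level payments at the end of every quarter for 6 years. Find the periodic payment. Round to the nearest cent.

With 4 periods per year: i = 0.031, n = 24.
Annuity-PV factor = 16.754544; PMT = 301000 / 16.754544 = 17,965.2760

£17,965.28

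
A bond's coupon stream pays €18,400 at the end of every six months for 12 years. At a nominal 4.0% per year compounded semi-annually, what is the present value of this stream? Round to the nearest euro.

Periodic rate i = 0.04/2 = 0.02; n = 12 × 2 = 24 periods.
PV = PMT · [1 − (1+i)^(−n)] / i = 18400 · 18.913926 = 348,016.2311

€348,016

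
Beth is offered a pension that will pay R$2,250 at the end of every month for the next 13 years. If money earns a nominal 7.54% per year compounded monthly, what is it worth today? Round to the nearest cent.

i = 0.0754/12 = 0.00628333 per month; n = 13·12 = 156.
PV = 2250 × [1 − (1+0.00628333)^(−156)] / 0.00628333 = 2250 × 99.248512 = 223,309.1515

R$223,309.15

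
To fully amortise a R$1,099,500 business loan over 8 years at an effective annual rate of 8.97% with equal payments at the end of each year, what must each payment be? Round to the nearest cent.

Annuity-PV factor = 5.540996; PMT = 1.0995e+06 / 5.540996 = 198,430.0365

R$198,430.04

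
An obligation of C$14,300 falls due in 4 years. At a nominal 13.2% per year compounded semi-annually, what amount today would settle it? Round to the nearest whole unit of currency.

With 2 periods per year: i = 0.066, n = 8.
Discount factor = (1+0.066)^(−8) = 0.599711; PV = 14,300 × 0.599711 = 8,575.8742

C$8,576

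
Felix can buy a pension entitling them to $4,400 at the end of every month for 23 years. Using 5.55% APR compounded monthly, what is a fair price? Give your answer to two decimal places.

$685,130.49

i = 0.0555/12 = 0.004625 per month; n = 23·12 = 276.
PV = 4400 × [1 − (1+0.004625)^(−276)] / 0.004625 = 4400 × 155.711474 = 685,130.4861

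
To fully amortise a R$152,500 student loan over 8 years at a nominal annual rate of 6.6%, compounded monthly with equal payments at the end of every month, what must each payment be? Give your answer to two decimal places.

Periodic rate i = 0.066/12 = 0.0055; n = 8 × 12 = 96 periods.
PMT = 152500 / ( [1 − (1+0.0055)^(−96)] / 0.0055 ) = 152500 / 74.429598 = 2,048.9161

R$2,048.92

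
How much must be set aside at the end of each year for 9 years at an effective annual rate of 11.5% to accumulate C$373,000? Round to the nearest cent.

C$25,783.99

PMT = 373000 / ( [(1+0.115)^9 − 1] / 0.115 ) = 373000 / 14.466343 = 25,783.9871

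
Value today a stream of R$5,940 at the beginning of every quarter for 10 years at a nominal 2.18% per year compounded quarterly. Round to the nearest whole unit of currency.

i = 0.0218/4 = 0.00545 per quarter; n = 10·4 = 40.
PV = PMT · [1 − (1+i)^(−n)] / i × (1+i) = 5940 · 36.048326 = 214,127.0566
(annuity-due: payments at period start, so ×(1+i).)

R$214,127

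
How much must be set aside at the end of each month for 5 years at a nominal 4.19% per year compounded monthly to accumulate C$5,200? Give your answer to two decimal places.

C$78.06

Periodic rate i = 0.0419/12 = 0.00349167; n = 5 × 12 = 60 periods.
PMT = 5200 / ( [(1+0.00349167)^60 − 1] / 0.00349167 ) = 5200 / 66.619048 = 78.0558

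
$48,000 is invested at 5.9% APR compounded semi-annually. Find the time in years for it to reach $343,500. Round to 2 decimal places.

Periodic rate i = 0.059/2 = 0.0295.
n = ln(343500/48000) / ln(1+0.0295) = ln(7.15625) / 0.029073 = 67.6906 half-years
= 67.6906/2 years

33.85 years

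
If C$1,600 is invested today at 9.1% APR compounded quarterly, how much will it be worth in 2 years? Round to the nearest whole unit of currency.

C$1,915

i = 0.091/4 = 0.02275 per quarter; n = 2·4 = 8.
FV = 1,600 × (1 + 0.02275)^8 = 1,915.4724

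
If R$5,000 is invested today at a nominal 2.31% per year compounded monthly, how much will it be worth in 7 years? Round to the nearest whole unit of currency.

R$5,877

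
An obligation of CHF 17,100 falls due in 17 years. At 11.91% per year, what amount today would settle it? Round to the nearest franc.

CHF 2,525

PV = FV·(1+i)^(−n) = 17,100 × 0.147648 = 2,524.7878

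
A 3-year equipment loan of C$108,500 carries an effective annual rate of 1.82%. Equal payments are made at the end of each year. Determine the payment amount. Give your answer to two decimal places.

Annuity-PV factor = 2.894024; PMT = 108500 / 2.894024 = 37,491.0477

C$37,491.05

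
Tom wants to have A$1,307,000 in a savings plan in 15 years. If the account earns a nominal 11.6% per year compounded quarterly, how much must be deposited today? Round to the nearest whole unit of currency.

Periodic rate i = 0.116/4 = 0.029; n = 15 × 4 = 60 periods.
PV = FV·(1+i)^(−n) = 1,307,000 × 0.179919 = 235,154.3960

A$235,154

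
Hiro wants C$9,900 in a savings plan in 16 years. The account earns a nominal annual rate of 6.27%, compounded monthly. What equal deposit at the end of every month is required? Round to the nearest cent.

C$30.08

Periodic rate i = 0.0627/12 = 0.005225; n = 16 × 12 = 192 periods.
FV-annuity factor = 329.163882; PMT = 9900 / 329.163882 = 30.0762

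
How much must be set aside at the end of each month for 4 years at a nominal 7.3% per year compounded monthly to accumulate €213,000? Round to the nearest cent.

€3,834.50

i = 0.073/12 = 0.00608333 per month; n = 4·12 = 48.
PMT = 213000 / ( [(1+0.00608333)^48 − 1] / 0.00608333 ) = 213000 / 55.548328 = 3,834.4988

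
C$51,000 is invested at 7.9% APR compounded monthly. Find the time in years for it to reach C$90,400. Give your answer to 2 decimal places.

Periodic rate i = 0.079/12 = 0.00658333.
(1+i)^n = 90400/51000 = 1.77255, so n = ln 1.77255 / ln 1.00658 = 87.2356 months
= 87.2356/12 years

7.27 years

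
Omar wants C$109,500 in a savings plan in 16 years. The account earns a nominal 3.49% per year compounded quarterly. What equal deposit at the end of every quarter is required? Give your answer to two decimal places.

C$1,284.74

Periodic rate i = 0.0349/4 = 0.008725; n = 16 × 4 = 64 periods.
FV-annuity factor = 85.231580; PMT = 109500 / 85.231580 = 1,284.7351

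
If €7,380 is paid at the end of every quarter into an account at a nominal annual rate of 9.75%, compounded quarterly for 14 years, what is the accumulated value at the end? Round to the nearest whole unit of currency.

i = 0.0975/4 = 0.024375 per quarter; n = 14·4 = 56.
FV = PMT · [(1+i)^n − 1] / i = 7380 · 117.010984 = 863,541.0629

€863,541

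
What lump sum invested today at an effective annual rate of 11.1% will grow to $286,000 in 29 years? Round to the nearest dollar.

$13,510

PV = 286,000 / (1 + 0.111)^29 = 286,000 / 21.169359 = 13,510.0925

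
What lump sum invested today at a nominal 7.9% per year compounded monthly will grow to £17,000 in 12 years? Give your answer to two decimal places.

£6,608.26

With 12 periods per year: i = 0.00658333, n = 144.
PV = 17,000 / (1 + 0.00658333)^144 = 17,000 / 2.572538 = 6,608.2589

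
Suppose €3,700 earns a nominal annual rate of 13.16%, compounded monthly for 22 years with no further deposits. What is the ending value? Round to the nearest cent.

€65,875.89

Periodic rate i = 0.1316/12 = 0.0109667; n = 22 × 12 = 264 periods.
FV = 3,700 × (1 + 0.0109667)^264 = 65,875.8950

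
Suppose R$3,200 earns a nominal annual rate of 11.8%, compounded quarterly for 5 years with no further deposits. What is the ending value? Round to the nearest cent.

R$5,723.70

With 4 periods per year: i = 0.0295, n = 20.
3,200 × (1+0.0295)^20 = 3,200 × 1.788657 = 5,723.7018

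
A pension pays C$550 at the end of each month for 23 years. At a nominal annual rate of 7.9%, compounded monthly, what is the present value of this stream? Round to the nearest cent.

With 12 periods per year: i = 0.00658333, n = 276.
PV = 550 × [1 − (1+0.00658333)^(−276)] / 0.00658333 = 550 × 127.065846 = 69,886.2153

C$69,886.22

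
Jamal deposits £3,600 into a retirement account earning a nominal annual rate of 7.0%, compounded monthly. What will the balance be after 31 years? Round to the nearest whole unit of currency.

With 12 periods per year: i = 0.00583333, n = 372.
FV = PV·(1+i)^n = 3,600 × 8.703240 = 31,331.6630

£31,332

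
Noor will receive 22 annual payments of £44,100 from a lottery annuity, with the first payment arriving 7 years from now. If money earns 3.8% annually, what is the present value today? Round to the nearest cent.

£519,394.48

Value one period before first payment (t=6): 44100 × [1 − (1+0.038)^(−22)] / 0.038 = 44100 × 14.731361 = 649,653.0040
Discount back 6 years: 649,653.0040 × (1+0.038)^(−6) = 649,653.0040 × 0.799495 = 519,394.4802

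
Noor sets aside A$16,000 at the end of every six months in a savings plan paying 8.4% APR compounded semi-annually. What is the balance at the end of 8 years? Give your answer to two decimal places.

A$354,838.15

Periodic rate i = 0.084/2 = 0.042; n = 8 × 2 = 16 periods.
FV = PMT · [(1+i)^n − 1] / i = 16000 · 22.177384 = 354,838.1520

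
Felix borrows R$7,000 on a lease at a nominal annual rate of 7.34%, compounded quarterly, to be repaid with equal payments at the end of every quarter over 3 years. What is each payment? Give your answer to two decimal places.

With 4 periods per year: i = 0.01835, n = 12.
Annuity-PV factor = 10.683304; PMT = 7000 / 10.683304 = 655.2280

R$655.23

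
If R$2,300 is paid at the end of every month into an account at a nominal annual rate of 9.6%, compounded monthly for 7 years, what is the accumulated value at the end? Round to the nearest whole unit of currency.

i = 0.096/12 = 0.008 per month; n = 7·12 = 84.
FV = 2300 × [(1+0.008)^84 − 1] / 0.008 = 2300 × 119.115137 = 273,964.8156

R$273,965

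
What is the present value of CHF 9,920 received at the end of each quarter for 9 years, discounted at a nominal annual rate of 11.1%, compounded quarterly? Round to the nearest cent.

CHF 224,033.43

i = 0.111/4 = 0.02775 per quarter; n = 9·4 = 36.
PV = 9920 × [1 − (1+0.02775)^(−36)] / 0.02775 = 9920 × 22.584015 = 224,033.4293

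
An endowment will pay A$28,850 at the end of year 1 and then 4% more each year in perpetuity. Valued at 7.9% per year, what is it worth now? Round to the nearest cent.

PV = PMT / (i − g) = 28850 / (0.079 − 0.04) = 28850 / 0.039000 = 739,743.5897

A$739,743.59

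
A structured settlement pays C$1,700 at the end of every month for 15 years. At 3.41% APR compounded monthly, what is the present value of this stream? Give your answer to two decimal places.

C$239,277.88

Periodic rate i = 0.0341/12 = 0.00284167; n = 15 × 12 = 180 periods.
PV = PMT · [1 − (1+i)^(−n)] / i = 1700 · 140.751693 = 239,277.8789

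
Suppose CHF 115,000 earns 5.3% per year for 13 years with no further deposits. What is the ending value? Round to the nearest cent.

CHF 225,043.60

115,000 × (1+0.053)^13 = 115,000 × 1.956901 = 225,043.5996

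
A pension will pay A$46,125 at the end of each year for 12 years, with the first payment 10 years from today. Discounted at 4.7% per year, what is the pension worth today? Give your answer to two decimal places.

A$275,035.54

Value one period before first payment (t=9): 46125 × [1 − (1+0.047)^(−12)] / 0.047 = 46125 × 9.015142 = 415,823.4276
Discount back 9 years: 415,823.4276 × (1+0.047)^(−9) = 415,823.4276 × 0.661424 = 275,035.5413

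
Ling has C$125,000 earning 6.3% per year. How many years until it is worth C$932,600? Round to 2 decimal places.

(1+i)^n = 932600/125000 = 7.46080, so n = ln 7.46080 / ln 1.063 = 32.8940 years

32.89 years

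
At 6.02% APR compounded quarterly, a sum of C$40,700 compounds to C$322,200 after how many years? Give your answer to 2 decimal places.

34.63 years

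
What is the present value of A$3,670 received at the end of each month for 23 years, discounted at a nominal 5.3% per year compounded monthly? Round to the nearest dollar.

A$584,718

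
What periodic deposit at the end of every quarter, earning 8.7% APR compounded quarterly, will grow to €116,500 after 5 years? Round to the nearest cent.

€4,711.77

Periodic rate i = 0.087/4 = 0.02175; n = 5 × 4 = 20 periods.
FV-annuity factor = 24.725309; PMT = 116500 / 24.725309 = 4,711.7713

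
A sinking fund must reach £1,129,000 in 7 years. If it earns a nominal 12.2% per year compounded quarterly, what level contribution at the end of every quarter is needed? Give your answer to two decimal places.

£26,101.96

With 4 periods per year: i = 0.0305, n = 28.
PMT = 1.129e+06 / ( [(1+0.0305)^28 − 1] / 0.0305 ) = 1.129e+06 / 43.253455 = 26,101.9611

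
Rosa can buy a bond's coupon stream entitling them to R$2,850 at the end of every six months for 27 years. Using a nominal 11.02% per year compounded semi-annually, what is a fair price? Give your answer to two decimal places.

i = 0.1102/2 = 0.0551 per half-year; n = 27·2 = 54.
PV = PMT · [1 − (1+i)^(−n)] / i = 2850 · 17.146532 = 48,867.6156

R$48,867.62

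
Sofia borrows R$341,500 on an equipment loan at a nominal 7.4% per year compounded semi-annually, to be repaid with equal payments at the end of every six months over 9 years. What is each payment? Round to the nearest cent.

R$26,322.58

i = 0.074/2 = 0.037 per half-year; n = 9·2 = 18.
Annuity-PV factor = 12.973651; PMT = 341500 / 12.973651 = 26,322.5822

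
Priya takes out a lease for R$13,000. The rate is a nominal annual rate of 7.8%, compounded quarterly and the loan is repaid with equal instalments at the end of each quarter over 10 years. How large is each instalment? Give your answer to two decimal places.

With 4 periods per year: i = 0.0195, n = 40.
PMT = 13000 / ( [1 − (1+0.0195)^(−40)] / 0.0195 ) = 13000 / 27.596899 = 471.0674

R$471.07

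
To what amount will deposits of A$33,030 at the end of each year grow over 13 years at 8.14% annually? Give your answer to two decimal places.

A$716,520.76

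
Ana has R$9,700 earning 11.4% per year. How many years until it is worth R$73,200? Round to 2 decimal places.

18.72 years

(1+i)^n = 73200/9700 = 7.54639, so n = ln 7.54639 / ln 1.114 = 18.7210 years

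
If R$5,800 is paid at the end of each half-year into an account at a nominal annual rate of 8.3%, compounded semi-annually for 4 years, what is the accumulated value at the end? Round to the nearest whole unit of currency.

R$53,729

i = 0.083/2 = 0.0415 per half-year; n = 4·2 = 8.
FV = PMT · [(1+i)^n − 1] / i = 5800 · 9.263619 = 53,728.9886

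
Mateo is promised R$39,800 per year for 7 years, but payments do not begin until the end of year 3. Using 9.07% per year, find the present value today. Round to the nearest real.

R$167,987

Value one period before first payment (t=2): 39800 × [1 − (1+0.0907)^(−7)] / 0.0907 = 39800 × 5.021153 = 199,841.8973
Discount back 2 years: 199,841.8973 × (1+0.0907)^(−2) = 199,841.8973 × 0.840600 = 167,987.0942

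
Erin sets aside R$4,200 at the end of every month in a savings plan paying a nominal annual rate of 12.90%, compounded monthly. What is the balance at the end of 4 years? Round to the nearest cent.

R$262,043.23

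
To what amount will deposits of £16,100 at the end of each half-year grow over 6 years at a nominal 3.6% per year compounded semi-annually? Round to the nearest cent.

£213,522.25

With 2 periods per year: i = 0.018, n = 12.
FV = PMT · [(1+i)^n − 1] / i = 16100 · 13.262252 = 213,522.2532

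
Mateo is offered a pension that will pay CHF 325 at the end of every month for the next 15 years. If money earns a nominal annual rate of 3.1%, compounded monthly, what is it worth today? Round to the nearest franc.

CHF 46,736

With 12 periods per year: i = 0.00258333, n = 180.
PV = 325 × [1 − (1+0.00258333)^(−180)] / 0.00258333 = 325 × 143.801867 = 46,735.6068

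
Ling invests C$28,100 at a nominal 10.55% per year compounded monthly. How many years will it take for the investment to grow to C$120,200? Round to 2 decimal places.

Periodic rate i = 0.1055/12 = 0.00879167.
n = ln(120200/28100) / ln(1+0.00879167) = ln(4.27758) / 0.008753 = 166.0398 months
= 166.0398/12 years

13.84 years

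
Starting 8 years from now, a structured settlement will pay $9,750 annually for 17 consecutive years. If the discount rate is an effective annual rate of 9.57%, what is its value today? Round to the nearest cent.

$42,371.24

Value one period before first payment (t=7): 9750 × [1 − (1+0.0957)^(−17)] / 0.0957 = 9750 × 8.239639 = 80,336.4764
Discount back 7 years: 80,336.4764 × (1+0.0957)^(−7) = 80,336.4764 × 0.527422 = 42,371.2375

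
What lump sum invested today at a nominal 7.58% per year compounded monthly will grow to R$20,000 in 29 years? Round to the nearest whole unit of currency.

i = 0.0758/12 = 0.00631667 per month; n = 29·12 = 348.
PV = 20,000 / (1 + 0.00631667)^348 = 20,000 / 8.946715 = 2,235.4573

R$2,235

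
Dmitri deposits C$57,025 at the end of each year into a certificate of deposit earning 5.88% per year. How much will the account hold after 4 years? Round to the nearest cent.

C$249,018.66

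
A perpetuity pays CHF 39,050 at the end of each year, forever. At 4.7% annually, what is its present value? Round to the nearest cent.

CHF 830,851.06

PV = C/r = 39050/0.047 = 830,851.0638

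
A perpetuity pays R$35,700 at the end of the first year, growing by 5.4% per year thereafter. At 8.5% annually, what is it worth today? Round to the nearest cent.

PV = PMT / (i − g) = 35700 / (0.085 − 0.054) = 35700 / 0.031000 = 1,151,612.9032

R$1,151,612.90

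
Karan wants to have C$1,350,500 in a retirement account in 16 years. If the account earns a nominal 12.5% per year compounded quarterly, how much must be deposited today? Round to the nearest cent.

i = 0.125/4 = 0.03125 per quarter; n = 16·4 = 64.
Discount factor = (1+0.03125)^(−64) = 0.139542; PV = 1,350,500 × 0.139542 = 188,452.1293

C$188,452.13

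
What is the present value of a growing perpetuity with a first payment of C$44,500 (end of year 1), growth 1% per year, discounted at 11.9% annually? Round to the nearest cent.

C$408,256.88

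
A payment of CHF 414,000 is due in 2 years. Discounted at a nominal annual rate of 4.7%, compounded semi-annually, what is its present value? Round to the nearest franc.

CHF 377,267

i = 0.047/2 = 0.0235 per half-year; n = 2·2 = 4.
PV = FV·(1+i)^(−n) = 414,000 × 0.911273 = 377,267.1169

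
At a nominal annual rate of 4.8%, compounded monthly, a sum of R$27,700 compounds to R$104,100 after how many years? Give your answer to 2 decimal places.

Periodic rate i = 0.048/12 = 0.004.
(1+i)^n = 104100/27700 = 3.75812, so n = ln 3.75812 / ln 1.004 = 331.6414 months
= 331.6414/12 years

27.64 years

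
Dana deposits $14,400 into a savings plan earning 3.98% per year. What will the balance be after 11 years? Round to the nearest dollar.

14,400 × (1+0.0398)^11 = 14,400 × 1.536201 = 22,121.2893

$22,121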